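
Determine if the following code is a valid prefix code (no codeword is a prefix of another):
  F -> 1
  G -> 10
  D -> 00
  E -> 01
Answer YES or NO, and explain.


Checking each pair (does one codeword prefix another?):
  F='1' vs G='10': prefix -- VIOLATION

NO -- this is NOT a valid prefix code. F (1) is a prefix of G (10).


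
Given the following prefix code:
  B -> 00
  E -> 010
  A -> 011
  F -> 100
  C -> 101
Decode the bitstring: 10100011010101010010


Decoding step by step:
Bits 101 -> C
Bits 00 -> B
Bits 011 -> A
Bits 010 -> E
Bits 101 -> C
Bits 010 -> E
Bits 010 -> E


Decoded message: CBAECEE


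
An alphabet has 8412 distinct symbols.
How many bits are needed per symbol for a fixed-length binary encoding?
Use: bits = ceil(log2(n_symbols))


log2(8412) = 13.0382
Bracket: 2^13 = 8192 < 8412 <= 2^14 = 16384
So ceil(log2(8412)) = 14

bits = ceil(log2(8412)) = ceil(13.0382) = 14 bits


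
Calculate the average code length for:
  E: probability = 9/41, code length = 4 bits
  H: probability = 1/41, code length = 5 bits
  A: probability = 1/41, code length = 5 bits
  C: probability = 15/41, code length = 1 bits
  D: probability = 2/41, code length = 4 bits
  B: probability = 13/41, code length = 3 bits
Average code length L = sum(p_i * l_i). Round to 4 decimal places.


Weighted contributions p_i * l_i:
  E: (9/41) * 4 = 36/41
  H: (1/41) * 5 = 5/41
  A: (1/41) * 5 = 5/41
  C: (15/41) * 1 = 15/41
  D: (2/41) * 4 = 8/41
  B: (13/41) * 3 = 39/41
Sum = (36 + 5 + 5 + 15 + 8 + 39)/41 = 108/41

L = 108/41 = 2.6341 bits/symbol


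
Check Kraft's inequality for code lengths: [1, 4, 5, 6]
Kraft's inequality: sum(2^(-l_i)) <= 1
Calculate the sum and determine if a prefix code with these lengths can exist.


Sum = 2^(-1) + 2^(-4) + 2^(-5) + 2^(-6)
    = 0.5 + 0.0625 + 0.03125 + 0.015625
    = 39/64 = 0.609375
Since 0.609375 <= 1, Kraft's inequality IS satisfied.
A prefix code with these lengths CAN exist.

Kraft sum = 0.609375. Satisfied.


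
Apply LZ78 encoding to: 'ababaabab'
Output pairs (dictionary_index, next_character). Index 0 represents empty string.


LZ78 encoding steps:
Dictionary: {0: ''}
Step 1: w='' (idx 0), next='a' -> output (0, 'a'), add 'a' as idx 1
Step 2: w='' (idx 0), next='b' -> output (0, 'b'), add 'b' as idx 2
Step 3: w='a' (idx 1), next='b' -> output (1, 'b'), add 'ab' as idx 3
Step 4: w='a' (idx 1), next='a' -> output (1, 'a'), add 'aa' as idx 4
Step 5: w='b' (idx 2), next='a' -> output (2, 'a'), add 'ba' as idx 5
Step 6: w='b' (idx 2), end of input -> output (2, '')


Encoded: [(0, 'a'), (0, 'b'), (1, 'b'), (1, 'a'), (2, 'a'), (2, '')]


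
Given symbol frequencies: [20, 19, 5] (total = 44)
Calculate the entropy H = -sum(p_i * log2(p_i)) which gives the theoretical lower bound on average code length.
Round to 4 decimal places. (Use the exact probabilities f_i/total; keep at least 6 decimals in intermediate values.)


Per-symbol terms -p_i * log2(p_i) with p_i = f_i/44:
  p = 20/44 = 0.454545: log2(p) = -1.137504, -p*log2(p) = 0.517047
  p = 19/44 = 0.431818: log2(p) = -1.211504, -p*log2(p) = 0.523149
  p = 5/44 = 0.113636: log2(p) = -3.137504, -p*log2(p) = 0.356534
H = 0.517047 + 0.523149 + 0.356534 = 1.396730

H = 1.3967 bits/symbol


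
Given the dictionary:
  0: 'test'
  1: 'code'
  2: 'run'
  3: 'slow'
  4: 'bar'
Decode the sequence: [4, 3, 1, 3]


Look up each index in the dictionary:
  4 -> 'bar'
  3 -> 'slow'
  1 -> 'code'
  3 -> 'slow'

Decoded: "bar slow code slow"


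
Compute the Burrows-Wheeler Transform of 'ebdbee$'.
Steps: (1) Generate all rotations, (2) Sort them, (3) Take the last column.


Rotations (sorted):
  0: $ebdbee -> last char: e
  1: bdbee$e -> last char: e
  2: bee$ebd -> last char: d
  3: dbee$eb -> last char: b
  4: e$ebdbe -> last char: e
  5: ebdbee$ -> last char: $
  6: ee$ebdb -> last char: b


BWT = eedbe$b


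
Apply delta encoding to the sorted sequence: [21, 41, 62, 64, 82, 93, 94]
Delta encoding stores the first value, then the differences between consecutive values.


First value: 21
Deltas:
  41 - 21 = 20
  62 - 41 = 21
  64 - 62 = 2
  82 - 64 = 18
  93 - 82 = 11
  94 - 93 = 1


Delta encoded: [21, 20, 21, 2, 18, 11, 1]


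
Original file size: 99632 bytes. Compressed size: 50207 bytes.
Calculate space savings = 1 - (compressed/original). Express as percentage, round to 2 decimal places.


ratio = compressed/original = 50207/99632 = 0.503924
savings = 1 - ratio = 1 - 0.503924 = 0.496076
as a percentage: 0.496076 * 100 = 49.61%

Space savings = 1 - 50207/99632 = 49.61%


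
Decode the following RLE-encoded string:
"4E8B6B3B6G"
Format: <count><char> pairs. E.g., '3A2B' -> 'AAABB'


Expanding each <count><char> pair:
  4E -> 'EEEE'
  8B -> 'BBBBBBBB'
  6B -> 'BBBBBB'
  3B -> 'BBB'
  6G -> 'GGGGGG'

Decoded = EEEEBBBBBBBBBBBBBBBBBGGGGGG


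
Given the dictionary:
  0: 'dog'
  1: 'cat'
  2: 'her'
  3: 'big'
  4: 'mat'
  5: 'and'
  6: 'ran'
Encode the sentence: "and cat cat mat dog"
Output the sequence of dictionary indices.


Look up each word in the dictionary:
  'and' -> 5
  'cat' -> 1
  'cat' -> 1
  'mat' -> 4
  'dog' -> 0

Encoded: [5, 1, 1, 4, 0]


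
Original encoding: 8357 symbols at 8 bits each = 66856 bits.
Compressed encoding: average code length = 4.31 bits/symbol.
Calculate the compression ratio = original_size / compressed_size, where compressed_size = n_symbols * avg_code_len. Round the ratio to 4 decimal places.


original_size = n_symbols * orig_bits = 8357 * 8 = 66856 bits
compressed_size = n_symbols * avg_code_len = 8357 * 4.31 = 36018.67 bits
ratio = original_size / compressed_size = 66856 / 36018.67 = 1.8561

Compression ratio = 1.8561


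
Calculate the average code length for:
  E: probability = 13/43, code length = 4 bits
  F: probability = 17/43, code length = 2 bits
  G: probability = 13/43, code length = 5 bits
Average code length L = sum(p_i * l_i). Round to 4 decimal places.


Weighted contributions p_i * l_i:
  E: (13/43) * 4 = 52/43
  F: (17/43) * 2 = 34/43
  G: (13/43) * 5 = 65/43
Sum = (52 + 34 + 65)/43 = 151/43

L = 151/43 = 3.5116 bits/symbol


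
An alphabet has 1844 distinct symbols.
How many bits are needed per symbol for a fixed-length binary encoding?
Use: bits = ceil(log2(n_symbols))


log2(1844) = 10.8486
Bracket: 2^10 = 1024 < 1844 <= 2^11 = 2048
So ceil(log2(1844)) = 11

bits = ceil(log2(1844)) = ceil(10.8486) = 11 bits


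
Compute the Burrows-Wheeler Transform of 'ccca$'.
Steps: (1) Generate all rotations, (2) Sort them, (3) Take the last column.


Rotations (sorted):
  0: $ccca -> last char: a
  1: a$ccc -> last char: c
  2: ca$cc -> last char: c
  3: cca$c -> last char: c
  4: ccca$ -> last char: $


BWT = accc$


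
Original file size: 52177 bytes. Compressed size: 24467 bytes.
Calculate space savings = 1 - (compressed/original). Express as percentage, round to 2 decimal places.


ratio = compressed/original = 24467/52177 = 0.468923
savings = 1 - ratio = 1 - 0.468923 = 0.531077
as a percentage: 0.531077 * 100 = 53.11%

Space savings = 1 - 24467/52177 = 53.11%


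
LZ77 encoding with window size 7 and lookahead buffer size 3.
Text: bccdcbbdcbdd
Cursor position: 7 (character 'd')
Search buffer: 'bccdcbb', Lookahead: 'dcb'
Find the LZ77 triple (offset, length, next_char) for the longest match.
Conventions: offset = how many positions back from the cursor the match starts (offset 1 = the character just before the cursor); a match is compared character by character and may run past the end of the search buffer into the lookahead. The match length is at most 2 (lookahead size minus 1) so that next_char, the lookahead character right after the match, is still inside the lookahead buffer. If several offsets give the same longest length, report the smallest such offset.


Try each offset into the search buffer:
  offset=1 (pos 6, char 'b'): match length 0
  offset=2 (pos 5, char 'b'): match length 0
  offset=3 (pos 4, char 'c'): match length 0
  offset=4 (pos 3, char 'd'): match length 2
  offset=5 (pos 2, char 'c'): match length 0
  offset=6 (pos 1, char 'c'): match length 0
  offset=7 (pos 0, char 'b'): match length 0
Longest match has length 2 at offset 4.
next_char = character at position 7 + 2 = 9 -> 'b'

Best match: offset=4, length=2 (matching 'dc' starting at position 3)
LZ77 triple: (4, 2, 'b')


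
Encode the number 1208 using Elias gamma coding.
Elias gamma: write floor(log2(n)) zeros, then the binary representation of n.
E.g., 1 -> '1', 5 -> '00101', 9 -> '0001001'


num_bits = floor(log2(1208)) + 1 = 11
leading_zeros = num_bits - 1 = 10
binary(1208) = 10010111000

Elias gamma(1208) = '0000000000' + '10010111000' = 000000000010010111000 (21 bits)


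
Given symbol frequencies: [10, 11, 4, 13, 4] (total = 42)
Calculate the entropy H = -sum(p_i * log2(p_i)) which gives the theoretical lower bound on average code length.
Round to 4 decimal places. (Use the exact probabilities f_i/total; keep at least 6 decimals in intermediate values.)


Per-symbol terms -p_i * log2(p_i) with p_i = f_i/42:
  p = 10/42 = 0.238095: log2(p) = -2.070389, -p*log2(p) = 0.492950
  p = 11/42 = 0.261905: log2(p) = -1.932886, -p*log2(p) = 0.506232
  p = 4/42 = 0.095238: log2(p) = -3.392317, -p*log2(p) = 0.323078
  p = 13/42 = 0.309524: log2(p) = -1.691878, -p*log2(p) = 0.523676
  p = 4/42 = 0.095238: log2(p) = -3.392317, -p*log2(p) = 0.323078
H = 0.492950 + 0.506232 + 0.323078 + 0.523676 + 0.323078 = 2.169014

H = 2.169 bits/symbol


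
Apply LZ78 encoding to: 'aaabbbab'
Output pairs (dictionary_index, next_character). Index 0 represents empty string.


LZ78 encoding steps:
Dictionary: {0: ''}
Step 1: w='' (idx 0), next='a' -> output (0, 'a'), add 'a' as idx 1
Step 2: w='a' (idx 1), next='a' -> output (1, 'a'), add 'aa' as idx 2
Step 3: w='' (idx 0), next='b' -> output (0, 'b'), add 'b' as idx 3
Step 4: w='b' (idx 3), next='b' -> output (3, 'b'), add 'bb' as idx 4
Step 5: w='a' (idx 1), next='b' -> output (1, 'b'), add 'ab' as idx 5


Encoded: [(0, 'a'), (1, 'a'), (0, 'b'), (3, 'b'), (1, 'b')]


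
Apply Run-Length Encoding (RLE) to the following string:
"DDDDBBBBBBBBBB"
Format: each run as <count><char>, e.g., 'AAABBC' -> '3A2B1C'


Scanning runs left to right:
  i=0: run of 'D' x 4 -> '4D'
  i=4: run of 'B' x 10 -> '10B'

RLE = 4D10B


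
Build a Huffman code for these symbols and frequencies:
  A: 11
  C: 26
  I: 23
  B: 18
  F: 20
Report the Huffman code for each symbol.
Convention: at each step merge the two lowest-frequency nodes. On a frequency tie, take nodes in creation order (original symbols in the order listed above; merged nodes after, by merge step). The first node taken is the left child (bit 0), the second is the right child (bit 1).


Huffman tree construction:
Step 1: Merge A(11) + B(18) = 29
Step 2: Merge F(20) + I(23) = 43
Step 3: Merge C(26) + (A+B)(29) = 55
Step 4: Merge (F+I)(43) + (C+(A+B))(55) = 98
Read each symbol's code off the tree from the root (left child = 0, right child = 1).

Codes:
  A: 110 (length 3)
  C: 10 (length 2)
  I: 01 (length 2)
  B: 111 (length 3)
  F: 00 (length 2)
Average code length: 225/98 = 2.2959 bits/symbol


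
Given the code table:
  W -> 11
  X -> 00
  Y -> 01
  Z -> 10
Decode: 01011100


Decoding:
01 -> Y
01 -> Y
11 -> W
00 -> X


Result: YYWX


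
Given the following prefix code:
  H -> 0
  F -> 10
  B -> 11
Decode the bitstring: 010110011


Decoding step by step:
Bits 0 -> H
Bits 10 -> F
Bits 11 -> B
Bits 0 -> H
Bits 0 -> H
Bits 11 -> B


Decoded message: HFBHHB


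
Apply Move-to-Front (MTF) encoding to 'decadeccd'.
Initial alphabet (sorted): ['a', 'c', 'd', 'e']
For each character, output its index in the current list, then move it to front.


MTF encoding:
'd': index 2 in ['a', 'c', 'd', 'e'] -> ['d', 'a', 'c', 'e']
'e': index 3 in ['d', 'a', 'c', 'e'] -> ['e', 'd', 'a', 'c']
'c': index 3 in ['e', 'd', 'a', 'c'] -> ['c', 'e', 'd', 'a']
'a': index 3 in ['c', 'e', 'd', 'a'] -> ['a', 'c', 'e', 'd']
'd': index 3 in ['a', 'c', 'e', 'd'] -> ['d', 'a', 'c', 'e']
'e': index 3 in ['d', 'a', 'c', 'e'] -> ['e', 'd', 'a', 'c']
'c': index 3 in ['e', 'd', 'a', 'c'] -> ['c', 'e', 'd', 'a']
'c': index 0 in ['c', 'e', 'd', 'a'] -> ['c', 'e', 'd', 'a']
'd': index 2 in ['c', 'e', 'd', 'a'] -> ['d', 'c', 'e', 'a']


Output: [2, 3, 3, 3, 3, 3, 3, 0, 2]


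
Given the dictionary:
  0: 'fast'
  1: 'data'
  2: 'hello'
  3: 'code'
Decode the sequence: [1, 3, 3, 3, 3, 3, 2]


Look up each index in the dictionary:
  1 -> 'data'
  3 -> 'code'
  3 -> 'code'
  3 -> 'code'
  3 -> 'code'
  3 -> 'code'
  2 -> 'hello'

Decoded: "data code code code code code hello"


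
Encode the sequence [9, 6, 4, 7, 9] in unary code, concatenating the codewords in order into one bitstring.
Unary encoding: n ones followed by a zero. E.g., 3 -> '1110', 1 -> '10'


Encode each number as n ones followed by a terminating 0:
  9 -> 1111111110 (10 bits)
  6 -> 1111110 (7 bits)
  4 -> 11110 (5 bits)
  7 -> 11111110 (8 bits)
  9 -> 1111111110 (10 bits)
Total length = 10 + 7 + 5 + 8 + 10 = 40 bits.

Unary([9, 6, 4, 7, 9]) = 1111111110111111011110111111101111111110 (40 bits)


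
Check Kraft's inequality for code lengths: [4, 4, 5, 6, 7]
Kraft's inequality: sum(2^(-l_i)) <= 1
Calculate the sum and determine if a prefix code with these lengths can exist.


Sum = 2^(-4) + 2^(-4) + 2^(-5) + 2^(-6) + 2^(-7)
    = 0.0625 + 0.0625 + 0.03125 + 0.015625 + 0.0078125
    = 23/128 = 0.1796875
Since 0.1796875 <= 1, Kraft's inequality IS satisfied.
A prefix code with these lengths CAN exist.

Kraft sum = 0.1796875. Satisfied.


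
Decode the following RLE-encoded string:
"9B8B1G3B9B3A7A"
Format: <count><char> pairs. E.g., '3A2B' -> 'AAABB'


Expanding each <count><char> pair:
  9B -> 'BBBBBBBBB'
  8B -> 'BBBBBBBB'
  1G -> 'G'
  3B -> 'BBB'
  9B -> 'BBBBBBBBB'
  3A -> 'AAA'
  7A -> 'AAAAAAA'

Decoded = BBBBBBBBBBBBBBBBBGBBBBBBBBBBBBAAAAAAAAAA


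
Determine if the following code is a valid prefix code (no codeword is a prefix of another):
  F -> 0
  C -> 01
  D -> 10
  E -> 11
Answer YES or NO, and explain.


Checking each pair (does one codeword prefix another?):
  F='0' vs C='01': prefix -- VIOLATION

NO -- this is NOT a valid prefix code. F (0) is a prefix of C (01).


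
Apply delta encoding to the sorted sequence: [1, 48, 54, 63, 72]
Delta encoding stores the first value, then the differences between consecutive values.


First value: 1
Deltas:
  48 - 1 = 47
  54 - 48 = 6
  63 - 54 = 9
  72 - 63 = 9


Delta encoded: [1, 47, 6, 9, 9]


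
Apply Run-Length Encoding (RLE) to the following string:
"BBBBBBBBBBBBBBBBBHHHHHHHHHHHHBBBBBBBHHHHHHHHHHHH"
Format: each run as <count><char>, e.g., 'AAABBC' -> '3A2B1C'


Scanning runs left to right:
  i=0: run of 'B' x 17 -> '17B'
  i=17: run of 'H' x 12 -> '12H'
  i=29: run of 'B' x 7 -> '7B'
  i=36: run of 'H' x 12 -> '12H'

RLE = 17B12H7B12H


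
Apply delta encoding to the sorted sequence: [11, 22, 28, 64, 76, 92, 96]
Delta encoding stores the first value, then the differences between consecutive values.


First value: 11
Deltas:
  22 - 11 = 11
  28 - 22 = 6
  64 - 28 = 36
  76 - 64 = 12
  92 - 76 = 16
  96 - 92 = 4


Delta encoded: [11, 11, 6, 36, 12, 16, 4]


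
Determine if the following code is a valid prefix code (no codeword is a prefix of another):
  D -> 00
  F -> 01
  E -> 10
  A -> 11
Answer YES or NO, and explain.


Checking each pair (does one codeword prefix another?):
  D='00' vs F='01': no prefix
  D='00' vs E='10': no prefix
  D='00' vs A='11': no prefix
  F='01' vs D='00': no prefix
  F='01' vs E='10': no prefix
  F='01' vs A='11': no prefix
  E='10' vs D='00': no prefix
  E='10' vs F='01': no prefix
  E='10' vs A='11': no prefix
  A='11' vs D='00': no prefix
  A='11' vs F='01': no prefix
  A='11' vs E='10': no prefix
No violation found over all pairs.

YES -- this is a valid prefix code. No codeword is a prefix of any other codeword.


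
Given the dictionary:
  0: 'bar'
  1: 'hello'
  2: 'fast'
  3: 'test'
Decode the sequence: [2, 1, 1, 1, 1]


Look up each index in the dictionary:
  2 -> 'fast'
  1 -> 'hello'
  1 -> 'hello'
  1 -> 'hello'
  1 -> 'hello'

Decoded: "fast hello hello hello hello"


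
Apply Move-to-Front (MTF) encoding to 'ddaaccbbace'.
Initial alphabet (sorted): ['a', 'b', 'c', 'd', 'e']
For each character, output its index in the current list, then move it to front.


MTF encoding:
'd': index 3 in ['a', 'b', 'c', 'd', 'e'] -> ['d', 'a', 'b', 'c', 'e']
'd': index 0 in ['d', 'a', 'b', 'c', 'e'] -> ['d', 'a', 'b', 'c', 'e']
'a': index 1 in ['d', 'a', 'b', 'c', 'e'] -> ['a', 'd', 'b', 'c', 'e']
'a': index 0 in ['a', 'd', 'b', 'c', 'e'] -> ['a', 'd', 'b', 'c', 'e']
'c': index 3 in ['a', 'd', 'b', 'c', 'e'] -> ['c', 'a', 'd', 'b', 'e']
'c': index 0 in ['c', 'a', 'd', 'b', 'e'] -> ['c', 'a', 'd', 'b', 'e']
'b': index 3 in ['c', 'a', 'd', 'b', 'e'] -> ['b', 'c', 'a', 'd', 'e']
'b': index 0 in ['b', 'c', 'a', 'd', 'e'] -> ['b', 'c', 'a', 'd', 'e']
'a': index 2 in ['b', 'c', 'a', 'd', 'e'] -> ['a', 'b', 'c', 'd', 'e']
'c': index 2 in ['a', 'b', 'c', 'd', 'e'] -> ['c', 'a', 'b', 'd', 'e']
'e': index 4 in ['c', 'a', 'b', 'd', 'e'] -> ['e', 'c', 'a', 'b', 'd']


Output: [3, 0, 1, 0, 3, 0, 3, 0, 2, 2, 4]


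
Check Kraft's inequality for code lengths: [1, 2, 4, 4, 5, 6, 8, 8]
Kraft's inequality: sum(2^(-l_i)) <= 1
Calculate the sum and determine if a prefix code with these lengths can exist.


Sum = 2^(-1) + 2^(-2) + 2^(-4) + 2^(-4) + 2^(-5) + 2^(-6) + 2^(-8) + 2^(-8)
    = 0.5 + 0.25 + 0.0625 + 0.0625 + 0.03125 + 0.015625 + 0.00390625 + 0.00390625
    = 238/256 = 0.9296875
Since 0.9296875 <= 1, Kraft's inequality IS satisfied.
A prefix code with these lengths CAN exist.

Kraft sum = 0.9296875. Satisfied.


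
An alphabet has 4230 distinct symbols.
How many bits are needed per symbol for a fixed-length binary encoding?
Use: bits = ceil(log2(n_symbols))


log2(4230) = 12.0464
Bracket: 2^12 = 4096 < 4230 <= 2^13 = 8192
So ceil(log2(4230)) = 13

bits = ceil(log2(4230)) = ceil(12.0464) = 13 bits


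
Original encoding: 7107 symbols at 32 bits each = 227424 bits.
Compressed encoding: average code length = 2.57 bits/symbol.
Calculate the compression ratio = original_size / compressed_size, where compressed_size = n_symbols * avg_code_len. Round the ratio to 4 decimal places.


original_size = n_symbols * orig_bits = 7107 * 32 = 227424 bits
compressed_size = n_symbols * avg_code_len = 7107 * 2.57 = 18264.99 bits
ratio = original_size / compressed_size = 227424 / 18264.99 = 12.4514

Compression ratio = 12.4514


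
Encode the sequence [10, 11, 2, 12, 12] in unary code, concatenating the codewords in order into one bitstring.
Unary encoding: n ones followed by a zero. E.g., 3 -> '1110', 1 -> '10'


Encode each number as n ones followed by a terminating 0:
  10 -> 11111111110 (11 bits)
  11 -> 111111111110 (12 bits)
  2 -> 110 (3 bits)
  12 -> 1111111111110 (13 bits)
  12 -> 1111111111110 (13 bits)
Total length = 11 + 12 + 3 + 13 + 13 = 52 bits.

Unary([10, 11, 2, 12, 12]) = 1111111111011111111111011011111111111101111111111110 (52 bits)


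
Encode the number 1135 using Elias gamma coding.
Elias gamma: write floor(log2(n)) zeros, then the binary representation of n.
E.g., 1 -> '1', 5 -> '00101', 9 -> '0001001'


num_bits = floor(log2(1135)) + 1 = 11
leading_zeros = num_bits - 1 = 10
binary(1135) = 10001101111

Elias gamma(1135) = '0000000000' + '10001101111' = 000000000010001101111 (21 bits)


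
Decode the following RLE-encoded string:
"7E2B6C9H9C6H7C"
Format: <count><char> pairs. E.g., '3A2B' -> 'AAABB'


Expanding each <count><char> pair:
  7E -> 'EEEEEEE'
  2B -> 'BB'
  6C -> 'CCCCCC'
  9H -> 'HHHHHHHHH'
  9C -> 'CCCCCCCCC'
  6H -> 'HHHHHH'
  7C -> 'CCCCCCC'

Decoded = EEEEEEEBBCCCCCCHHHHHHHHHCCCCCCCCCHHHHHHCCCCCCC


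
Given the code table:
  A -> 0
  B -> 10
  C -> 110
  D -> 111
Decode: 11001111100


Decoding:
110 -> C
0 -> A
111 -> D
110 -> C
0 -> A


Result: CADCA


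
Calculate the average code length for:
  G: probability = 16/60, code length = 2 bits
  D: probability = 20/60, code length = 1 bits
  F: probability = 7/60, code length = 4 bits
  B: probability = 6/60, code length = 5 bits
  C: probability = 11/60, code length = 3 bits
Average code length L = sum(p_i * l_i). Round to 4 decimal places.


Weighted contributions p_i * l_i:
  G: (16/60) * 2 = 32/60
  D: (20/60) * 1 = 20/60
  F: (7/60) * 4 = 28/60
  B: (6/60) * 5 = 30/60
  C: (11/60) * 3 = 33/60
Sum = (32 + 20 + 28 + 30 + 33)/60 = 143/60

L = 143/60 = 2.3833 bits/symbol


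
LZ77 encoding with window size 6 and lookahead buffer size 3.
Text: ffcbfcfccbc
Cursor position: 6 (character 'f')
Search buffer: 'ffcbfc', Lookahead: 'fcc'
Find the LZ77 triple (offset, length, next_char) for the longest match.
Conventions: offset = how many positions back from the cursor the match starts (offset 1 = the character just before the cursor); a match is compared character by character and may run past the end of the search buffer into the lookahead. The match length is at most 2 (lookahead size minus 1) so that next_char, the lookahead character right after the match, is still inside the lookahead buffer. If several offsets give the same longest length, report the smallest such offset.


Try each offset into the search buffer:
  offset=1 (pos 5, char 'c'): match length 0
  offset=2 (pos 4, char 'f'): match length 2
  offset=3 (pos 3, char 'b'): match length 0
  offset=4 (pos 2, char 'c'): match length 0
  offset=5 (pos 1, char 'f'): match length 2
  offset=6 (pos 0, char 'f'): match length 1
Longest match has length 2, found at offsets 2, 5; take the smallest, offset 2.
next_char = character at position 6 + 2 = 8 -> 'c'

Best match: offset=2, length=2 (matching 'fc' starting at position 4)
LZ77 triple: (2, 2, 'c')


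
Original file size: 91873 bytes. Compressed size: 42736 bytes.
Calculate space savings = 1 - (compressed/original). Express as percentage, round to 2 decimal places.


ratio = compressed/original = 42736/91873 = 0.465164
savings = 1 - ratio = 1 - 0.465164 = 0.534836
as a percentage: 0.534836 * 100 = 53.48%

Space savings = 1 - 42736/91873 = 53.48%


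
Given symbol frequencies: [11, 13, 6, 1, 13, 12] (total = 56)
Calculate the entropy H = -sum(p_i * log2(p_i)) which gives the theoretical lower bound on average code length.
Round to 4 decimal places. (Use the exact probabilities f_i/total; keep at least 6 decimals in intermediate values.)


Per-symbol terms -p_i * log2(p_i) with p_i = f_i/56:
  p = 11/56 = 0.196429: log2(p) = -2.347923, -p*log2(p) = 0.461199
  p = 13/56 = 0.232143: log2(p) = -2.106915, -p*log2(p) = 0.489105
  p = 6/56 = 0.107143: log2(p) = -3.222392, -p*log2(p) = 0.345256
  p = 1/56 = 0.017857: log2(p) = -5.807355, -p*log2(p) = 0.103703
  p = 13/56 = 0.232143: log2(p) = -2.106915, -p*log2(p) = 0.489105
  p = 12/56 = 0.214286: log2(p) = -2.222392, -p*log2(p) = 0.476227
H = 0.461199 + 0.489105 + 0.345256 + 0.103703 + 0.489105 + 0.476227 = 2.364595

H = 2.3646 bits/symbol


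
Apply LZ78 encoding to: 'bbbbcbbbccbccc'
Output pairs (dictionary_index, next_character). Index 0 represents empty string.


LZ78 encoding steps:
Dictionary: {0: ''}
Step 1: w='' (idx 0), next='b' -> output (0, 'b'), add 'b' as idx 1
Step 2: w='b' (idx 1), next='b' -> output (1, 'b'), add 'bb' as idx 2
Step 3: w='b' (idx 1), next='c' -> output (1, 'c'), add 'bc' as idx 3
Step 4: w='bb' (idx 2), next='b' -> output (2, 'b'), add 'bbb' as idx 4
Step 5: w='' (idx 0), next='c' -> output (0, 'c'), add 'c' as idx 5
Step 6: w='c' (idx 5), next='b' -> output (5, 'b'), add 'cb' as idx 6
Step 7: w='c' (idx 5), next='c' -> output (5, 'c'), add 'cc' as idx 7
Step 8: w='c' (idx 5), end of input -> output (5, '')


Encoded: [(0, 'b'), (1, 'b'), (1, 'c'), (2, 'b'), (0, 'c'), (5, 'b'), (5, 'c'), (5, '')]


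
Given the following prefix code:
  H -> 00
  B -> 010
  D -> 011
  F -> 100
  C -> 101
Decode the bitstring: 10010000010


Decoding step by step:
Bits 100 -> F
Bits 100 -> F
Bits 00 -> H
Bits 010 -> B


Decoded message: FFHB


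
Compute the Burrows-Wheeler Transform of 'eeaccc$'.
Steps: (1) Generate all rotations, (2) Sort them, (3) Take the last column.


Rotations (sorted):
  0: $eeaccc -> last char: c
  1: accc$ee -> last char: e
  2: c$eeacc -> last char: c
  3: cc$eeac -> last char: c
  4: ccc$eea -> last char: a
  5: eaccc$e -> last char: e
  6: eeaccc$ -> last char: $


BWT = ceccae$


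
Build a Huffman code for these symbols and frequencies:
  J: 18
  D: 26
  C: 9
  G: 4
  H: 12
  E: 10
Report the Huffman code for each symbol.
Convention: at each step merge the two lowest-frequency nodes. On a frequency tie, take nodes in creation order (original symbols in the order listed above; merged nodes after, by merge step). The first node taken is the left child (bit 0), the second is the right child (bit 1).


Huffman tree construction:
Step 1: Merge G(4) + C(9) = 13
Step 2: Merge E(10) + H(12) = 22
Step 3: Merge (G+C)(13) + J(18) = 31
Step 4: Merge (E+H)(22) + D(26) = 48
Step 5: Merge ((G+C)+J)(31) + ((E+H)+D)(48) = 79
Read each symbol's code off the tree from the root (left child = 0, right child = 1).

Codes:
  J: 01 (length 2)
  D: 11 (length 2)
  C: 001 (length 3)
  G: 000 (length 3)
  H: 101 (length 3)
  E: 100 (length 3)
Average code length: 193/79 = 2.4430 bits/symbol


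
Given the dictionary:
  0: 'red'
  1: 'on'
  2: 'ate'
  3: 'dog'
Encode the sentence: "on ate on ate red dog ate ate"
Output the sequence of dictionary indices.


Look up each word in the dictionary:
  'on' -> 1
  'ate' -> 2
  'on' -> 1
  'ate' -> 2
  'red' -> 0
  'dog' -> 3
  'ate' -> 2
  'ate' -> 2

Encoded: [1, 2, 1, 2, 0, 3, 2, 2]


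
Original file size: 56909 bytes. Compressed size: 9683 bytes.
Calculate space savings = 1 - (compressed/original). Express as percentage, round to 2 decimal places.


ratio = compressed/original = 9683/56909 = 0.170149
savings = 1 - ratio = 1 - 0.170149 = 0.829851
as a percentage: 0.829851 * 100 = 82.99%

Space savings = 1 - 9683/56909 = 82.99%


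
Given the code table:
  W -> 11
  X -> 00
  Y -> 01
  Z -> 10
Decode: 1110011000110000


Decoding:
11 -> W
10 -> Z
01 -> Y
10 -> Z
00 -> X
11 -> W
00 -> X
00 -> X


Result: WZYZXWXX


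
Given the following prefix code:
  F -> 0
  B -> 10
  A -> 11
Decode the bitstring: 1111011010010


Decoding step by step:
Bits 11 -> A
Bits 11 -> A
Bits 0 -> F
Bits 11 -> A
Bits 0 -> F
Bits 10 -> B
Bits 0 -> F
Bits 10 -> B


Decoded message: AAFAFBFB


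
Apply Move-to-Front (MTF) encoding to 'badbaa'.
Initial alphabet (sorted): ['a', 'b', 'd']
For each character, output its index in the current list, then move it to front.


MTF encoding:
'b': index 1 in ['a', 'b', 'd'] -> ['b', 'a', 'd']
'a': index 1 in ['b', 'a', 'd'] -> ['a', 'b', 'd']
'd': index 2 in ['a', 'b', 'd'] -> ['d', 'a', 'b']
'b': index 2 in ['d', 'a', 'b'] -> ['b', 'd', 'a']
'a': index 2 in ['b', 'd', 'a'] -> ['a', 'b', 'd']
'a': index 0 in ['a', 'b', 'd'] -> ['a', 'b', 'd']


Output: [1, 1, 2, 2, 2, 0]


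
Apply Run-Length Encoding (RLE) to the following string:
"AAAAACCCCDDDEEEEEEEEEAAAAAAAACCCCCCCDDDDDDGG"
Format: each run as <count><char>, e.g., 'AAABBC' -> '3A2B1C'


Scanning runs left to right:
  i=0: run of 'A' x 5 -> '5A'
  i=5: run of 'C' x 4 -> '4C'
  i=9: run of 'D' x 3 -> '3D'
  i=12: run of 'E' x 9 -> '9E'
  i=21: run of 'A' x 8 -> '8A'
  i=29: run of 'C' x 7 -> '7C'
  i=36: run of 'D' x 6 -> '6D'
  i=42: run of 'G' x 2 -> '2G'

RLE = 5A4C3D9E8A7C6D2G


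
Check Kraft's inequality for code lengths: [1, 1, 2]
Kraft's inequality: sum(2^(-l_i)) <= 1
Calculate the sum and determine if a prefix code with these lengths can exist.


Sum = 2^(-1) + 2^(-1) + 2^(-2)
    = 0.5 + 0.5 + 0.25
    = 5/4 = 1.25
Since 1.25 > 1, Kraft's inequality is NOT satisfied.
A prefix code with these lengths CANNOT exist.

Kraft sum = 1.25. Not satisfied.


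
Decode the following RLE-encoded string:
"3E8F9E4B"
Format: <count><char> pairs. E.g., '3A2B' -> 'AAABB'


Expanding each <count><char> pair:
  3E -> 'EEE'
  8F -> 'FFFFFFFF'
  9E -> 'EEEEEEEEE'
  4B -> 'BBBB'

Decoded = EEEFFFFFFFFEEEEEEEEEBBBB


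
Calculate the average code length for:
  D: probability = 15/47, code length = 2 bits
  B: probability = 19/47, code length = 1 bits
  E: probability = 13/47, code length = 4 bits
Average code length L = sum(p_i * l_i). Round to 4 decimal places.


Weighted contributions p_i * l_i:
  D: (15/47) * 2 = 30/47
  B: (19/47) * 1 = 19/47
  E: (13/47) * 4 = 52/47
Sum = (30 + 19 + 52)/47 = 101/47

L = 101/47 = 2.1489 bits/symbol


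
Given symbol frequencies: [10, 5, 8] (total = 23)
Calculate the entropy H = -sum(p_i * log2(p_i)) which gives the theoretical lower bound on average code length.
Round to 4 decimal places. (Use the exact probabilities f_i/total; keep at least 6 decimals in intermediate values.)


Per-symbol terms -p_i * log2(p_i) with p_i = f_i/23:
  p = 10/23 = 0.434783: log2(p) = -1.201634, -p*log2(p) = 0.522450
  p = 5/23 = 0.217391: log2(p) = -2.201634, -p*log2(p) = 0.478616
  p = 8/23 = 0.347826: log2(p) = -1.523562, -p*log2(p) = 0.529935
H = 0.522450 + 0.478616 + 0.529935 = 1.531001

H = 1.531 bits/symbol


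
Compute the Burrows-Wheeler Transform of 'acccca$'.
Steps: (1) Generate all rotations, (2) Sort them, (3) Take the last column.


Rotations (sorted):
  0: $acccca -> last char: a
  1: a$acccc -> last char: c
  2: acccca$ -> last char: $
  3: ca$accc -> last char: c
  4: cca$acc -> last char: c
  5: ccca$ac -> last char: c
  6: cccca$a -> last char: a


BWT = ac$ccca


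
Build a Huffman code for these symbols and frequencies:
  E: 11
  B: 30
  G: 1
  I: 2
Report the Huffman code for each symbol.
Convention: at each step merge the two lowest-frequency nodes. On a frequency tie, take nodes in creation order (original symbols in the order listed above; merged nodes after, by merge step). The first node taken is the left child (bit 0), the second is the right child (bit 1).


Huffman tree construction:
Step 1: Merge G(1) + I(2) = 3
Step 2: Merge (G+I)(3) + E(11) = 14
Step 3: Merge ((G+I)+E)(14) + B(30) = 44
Read each symbol's code off the tree from the root (left child = 0, right child = 1).

Codes:
  E: 01 (length 2)
  B: 1 (length 1)
  G: 000 (length 3)
  I: 001 (length 3)
Average code length: 61/44 = 1.3864 bits/symbol


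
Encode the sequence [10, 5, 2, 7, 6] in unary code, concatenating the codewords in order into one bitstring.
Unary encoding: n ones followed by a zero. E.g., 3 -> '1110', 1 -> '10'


Encode each number as n ones followed by a terminating 0:
  10 -> 11111111110 (11 bits)
  5 -> 111110 (6 bits)
  2 -> 110 (3 bits)
  7 -> 11111110 (8 bits)
  6 -> 1111110 (7 bits)
Total length = 11 + 6 + 3 + 8 + 7 = 35 bits.

Unary([10, 5, 2, 7, 6]) = 11111111110111110110111111101111110 (35 bits)


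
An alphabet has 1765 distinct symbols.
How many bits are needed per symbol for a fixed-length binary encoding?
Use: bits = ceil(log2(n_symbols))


log2(1765) = 10.7855
Bracket: 2^10 = 1024 < 1765 <= 2^11 = 2048
So ceil(log2(1765)) = 11

bits = ceil(log2(1765)) = ceil(10.7855) = 11 bits


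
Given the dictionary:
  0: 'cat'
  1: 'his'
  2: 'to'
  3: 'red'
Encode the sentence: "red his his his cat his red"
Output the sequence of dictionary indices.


Look up each word in the dictionary:
  'red' -> 3
  'his' -> 1
  'his' -> 1
  'his' -> 1
  'cat' -> 0
  'his' -> 1
  'red' -> 3

Encoded: [3, 1, 1, 1, 0, 1, 3]


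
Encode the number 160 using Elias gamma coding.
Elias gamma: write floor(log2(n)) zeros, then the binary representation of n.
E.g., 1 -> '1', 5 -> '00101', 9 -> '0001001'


num_bits = floor(log2(160)) + 1 = 8
leading_zeros = num_bits - 1 = 7
binary(160) = 10100000

Elias gamma(160) = '0000000' + '10100000' = 000000010100000 (15 bits)


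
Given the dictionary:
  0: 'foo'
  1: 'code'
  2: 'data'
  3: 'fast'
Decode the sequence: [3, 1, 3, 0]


Look up each index in the dictionary:
  3 -> 'fast'
  1 -> 'code'
  3 -> 'fast'
  0 -> 'foo'

Decoded: "fast code fast foo"


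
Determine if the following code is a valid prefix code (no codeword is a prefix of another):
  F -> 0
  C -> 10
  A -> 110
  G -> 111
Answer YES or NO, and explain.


Checking each pair (does one codeword prefix another?):
  F='0' vs C='10': no prefix
  F='0' vs A='110': no prefix
  F='0' vs G='111': no prefix
  C='10' vs F='0': no prefix
  C='10' vs A='110': no prefix
  C='10' vs G='111': no prefix
  A='110' vs F='0': no prefix
  A='110' vs C='10': no prefix
  A='110' vs G='111': no prefix
  G='111' vs F='0': no prefix
  G='111' vs C='10': no prefix
  G='111' vs A='110': no prefix
No violation found over all pairs.

YES -- this is a valid prefix code. No codeword is a prefix of any other codeword.


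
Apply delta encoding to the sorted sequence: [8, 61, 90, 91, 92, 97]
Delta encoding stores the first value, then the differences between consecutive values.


First value: 8
Deltas:
  61 - 8 = 53
  90 - 61 = 29
  91 - 90 = 1
  92 - 91 = 1
  97 - 92 = 5


Delta encoded: [8, 53, 29, 1, 1, 5]


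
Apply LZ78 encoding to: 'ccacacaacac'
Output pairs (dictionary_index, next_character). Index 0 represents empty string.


LZ78 encoding steps:
Dictionary: {0: ''}
Step 1: w='' (idx 0), next='c' -> output (0, 'c'), add 'c' as idx 1
Step 2: w='c' (idx 1), next='a' -> output (1, 'a'), add 'ca' as idx 2
Step 3: w='ca' (idx 2), next='c' -> output (2, 'c'), add 'cac' as idx 3
Step 4: w='' (idx 0), next='a' -> output (0, 'a'), add 'a' as idx 4
Step 5: w='a' (idx 4), next='c' -> output (4, 'c'), add 'ac' as idx 5
Step 6: w='ac' (idx 5), end of input -> output (5, '')


Encoded: [(0, 'c'), (1, 'a'), (2, 'c'), (0, 'a'), (4, 'c'), (5, '')]


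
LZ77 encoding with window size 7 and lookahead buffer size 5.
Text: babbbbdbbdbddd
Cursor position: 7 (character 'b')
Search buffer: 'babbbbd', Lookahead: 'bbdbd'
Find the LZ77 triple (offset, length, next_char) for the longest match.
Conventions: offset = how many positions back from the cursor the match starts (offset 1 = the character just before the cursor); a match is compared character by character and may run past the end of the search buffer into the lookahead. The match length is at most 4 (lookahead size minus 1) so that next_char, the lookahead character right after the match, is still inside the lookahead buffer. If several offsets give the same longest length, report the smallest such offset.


Try each offset into the search buffer:
  offset=1 (pos 6, char 'd'): match length 0
  offset=2 (pos 5, char 'b'): match length 1
  offset=3 (pos 4, char 'b'): match length 4
  offset=4 (pos 3, char 'b'): match length 2
  offset=5 (pos 2, char 'b'): match length 2
  offset=6 (pos 1, char 'a'): match length 0
  offset=7 (pos 0, char 'b'): match length 1
Longest match has length 4 at offset 3.
next_char = character at position 7 + 4 = 11 -> 'd'

Best match: offset=3, length=4 (matching 'bbdb' starting at position 4)
LZ77 triple: (3, 4, 'd')


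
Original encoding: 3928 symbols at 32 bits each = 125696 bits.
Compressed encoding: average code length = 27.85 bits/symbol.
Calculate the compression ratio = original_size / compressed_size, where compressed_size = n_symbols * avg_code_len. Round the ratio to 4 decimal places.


original_size = n_symbols * orig_bits = 3928 * 32 = 125696 bits
compressed_size = n_symbols * avg_code_len = 3928 * 27.85 = 109394.8 bits
ratio = original_size / compressed_size = 125696 / 109394.8 = 1.149

Compression ratio = 1.149


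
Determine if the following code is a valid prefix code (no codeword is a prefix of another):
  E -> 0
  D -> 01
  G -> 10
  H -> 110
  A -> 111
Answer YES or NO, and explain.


Checking each pair (does one codeword prefix another?):
  E='0' vs D='01': prefix -- VIOLATION

NO -- this is NOT a valid prefix code. E (0) is a prefix of D (01).


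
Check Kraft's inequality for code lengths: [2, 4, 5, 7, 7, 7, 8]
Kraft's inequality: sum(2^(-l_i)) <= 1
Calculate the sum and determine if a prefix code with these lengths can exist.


Sum = 2^(-2) + 2^(-4) + 2^(-5) + 2^(-7) + 2^(-7) + 2^(-7) + 2^(-8)
    = 0.25 + 0.0625 + 0.03125 + 0.0078125 + 0.0078125 + 0.0078125 + 0.00390625
    = 95/256 = 0.37109375
Since 0.37109375 <= 1, Kraft's inequality IS satisfied.
A prefix code with these lengths CAN exist.

Kraft sum = 0.37109375. Satisfied.


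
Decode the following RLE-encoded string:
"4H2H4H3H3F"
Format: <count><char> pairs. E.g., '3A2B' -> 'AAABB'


Expanding each <count><char> pair:
  4H -> 'HHHH'
  2H -> 'HH'
  4H -> 'HHHH'
  3H -> 'HHH'
  3F -> 'FFF'

Decoded = HHHHHHHHHHHHHFFF


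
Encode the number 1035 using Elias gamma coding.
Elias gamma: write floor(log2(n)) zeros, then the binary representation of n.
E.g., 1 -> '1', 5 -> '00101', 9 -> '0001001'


num_bits = floor(log2(1035)) + 1 = 11
leading_zeros = num_bits - 1 = 10
binary(1035) = 10000001011

Elias gamma(1035) = '0000000000' + '10000001011' = 000000000010000001011 (21 bits)


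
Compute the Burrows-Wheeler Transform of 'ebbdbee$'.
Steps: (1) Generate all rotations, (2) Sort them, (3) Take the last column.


Rotations (sorted):
  0: $ebbdbee -> last char: e
  1: bbdbee$e -> last char: e
  2: bdbee$eb -> last char: b
  3: bee$ebbd -> last char: d
  4: dbee$ebb -> last char: b
  5: e$ebbdbe -> last char: e
  6: ebbdbee$ -> last char: $
  7: ee$ebbdb -> last char: b


BWT = eebdbe$b


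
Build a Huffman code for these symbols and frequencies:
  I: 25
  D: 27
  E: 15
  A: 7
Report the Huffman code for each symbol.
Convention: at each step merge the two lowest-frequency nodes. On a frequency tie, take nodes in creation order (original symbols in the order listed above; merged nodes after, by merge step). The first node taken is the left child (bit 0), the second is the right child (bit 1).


Huffman tree construction:
Step 1: Merge A(7) + E(15) = 22
Step 2: Merge (A+E)(22) + I(25) = 47
Step 3: Merge D(27) + ((A+E)+I)(47) = 74
Read each symbol's code off the tree from the root (left child = 0, right child = 1).

Codes:
  I: 11 (length 2)
  D: 0 (length 1)
  E: 101 (length 3)
  A: 100 (length 3)
Average code length: 143/74 = 1.9324 bits/symbol


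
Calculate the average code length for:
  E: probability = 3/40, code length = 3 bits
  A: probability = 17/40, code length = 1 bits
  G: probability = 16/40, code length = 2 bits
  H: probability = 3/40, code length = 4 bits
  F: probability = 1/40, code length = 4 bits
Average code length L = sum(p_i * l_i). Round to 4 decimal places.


Weighted contributions p_i * l_i:
  E: (3/40) * 3 = 9/40
  A: (17/40) * 1 = 17/40
  G: (16/40) * 2 = 32/40
  H: (3/40) * 4 = 12/40
  F: (1/40) * 4 = 4/40
Sum = (9 + 17 + 32 + 12 + 4)/40 = 74/40

L = 74/40 = 1.8500 bits/symbol


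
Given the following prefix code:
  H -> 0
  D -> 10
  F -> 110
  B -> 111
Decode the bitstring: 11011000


Decoding step by step:
Bits 110 -> F
Bits 110 -> F
Bits 0 -> H
Bits 0 -> H


Decoded message: FFHH


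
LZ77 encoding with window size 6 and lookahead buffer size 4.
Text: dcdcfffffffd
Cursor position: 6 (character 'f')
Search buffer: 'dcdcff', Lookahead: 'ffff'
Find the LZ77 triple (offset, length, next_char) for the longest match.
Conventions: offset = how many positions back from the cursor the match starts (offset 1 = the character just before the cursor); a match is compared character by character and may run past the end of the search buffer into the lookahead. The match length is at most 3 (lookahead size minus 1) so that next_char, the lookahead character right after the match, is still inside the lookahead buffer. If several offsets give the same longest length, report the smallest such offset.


Try each offset into the search buffer:
  offset=1 (pos 5, char 'f'): match length 3
  offset=2 (pos 4, char 'f'): match length 3
  offset=3 (pos 3, char 'c'): match length 0
  offset=4 (pos 2, char 'd'): match length 0
  offset=5 (pos 1, char 'c'): match length 0
  offset=6 (pos 0, char 'd'): match length 0
Longest match has length 3, found at offsets 1, 2; take the smallest, offset 1.
next_char = character at position 6 + 3 = 9 -> 'f'

Best match: offset=1, length=3 (matching 'fff' starting at position 5)
LZ77 triple: (1, 3, 'f')
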